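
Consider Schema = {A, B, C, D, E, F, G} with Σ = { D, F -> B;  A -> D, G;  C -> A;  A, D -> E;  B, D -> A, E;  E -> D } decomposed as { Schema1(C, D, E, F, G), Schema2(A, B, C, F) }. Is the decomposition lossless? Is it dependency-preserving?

lossless but not dependency-preserving

Lossless test: (C, F)⁺ = {A, B, C, D, E, F, G}, which contains all of one fragment — lossless.
Dependency preservation: the restricted closure of {D, F} across the fragments never reaches {B}, so D, F → B cannot be enforced without a join — not preserved.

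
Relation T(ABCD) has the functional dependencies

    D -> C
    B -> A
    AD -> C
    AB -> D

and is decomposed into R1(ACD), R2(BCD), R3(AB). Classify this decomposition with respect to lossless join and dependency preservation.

lossless and dependency-preserving

Lossless test (chase): Rows 2 and 3 agree on B; apply B→A and equate their A entries. Rows 2 and 3 agree on AB; apply AB→D and equate their D entries. Rows 1 and 3 agree on D; apply D→C and equate their C entries. Row 2 is now all distinguished symbols — the join is lossless.
Dependency preservation: AB → D is not contained in any single fragment, but the restricted closure of its left-hand side across the fragments still reaches the right-hand side; the remaining FDs each lie inside some fragment. All dependencies are preserved.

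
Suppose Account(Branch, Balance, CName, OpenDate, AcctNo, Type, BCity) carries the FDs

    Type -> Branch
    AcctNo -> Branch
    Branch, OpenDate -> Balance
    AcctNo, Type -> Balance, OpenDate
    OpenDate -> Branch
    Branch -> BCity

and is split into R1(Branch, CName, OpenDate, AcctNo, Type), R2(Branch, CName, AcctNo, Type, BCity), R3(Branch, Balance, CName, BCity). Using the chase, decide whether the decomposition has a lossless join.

No

Chase test. Columns are Branch, Balance, CName, OpenDate, AcctNo, Type, BCity; row i has aⱼ where attribute j ∈ Ri, else bᵢⱼ.
Initial tableau (one row per fragment):
  row 1: a1 b12 a3 a4 a5 a6 b17
  row 2: a1 b22 a3 b24 a5 a6 a7
  row 3: a1 a2 a3 b34 b35 b36 a7
Rows 1 and 2 agree on AcctNo, Type; apply AcctNo, Type→Balance, OpenDate and equate their Balance, OpenDate entries.
Rows 1 and 2 agree on Branch; apply Branch→BCity and equate their BCity entries.
No row becomes fully distinguished — the join is lossy.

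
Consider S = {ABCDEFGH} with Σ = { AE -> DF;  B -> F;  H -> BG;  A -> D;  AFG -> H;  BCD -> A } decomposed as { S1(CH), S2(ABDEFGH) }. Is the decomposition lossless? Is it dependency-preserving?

Lossless test: (H)⁺ = {BFGH}, which is a superkey of neither fragment — lossy.
Dependency preservation: the restricted closure of {BCD} across the fragments never reaches {A}, so BCD → A cannot be enforced without a join — not preserved.

lossy and not dependency-preserving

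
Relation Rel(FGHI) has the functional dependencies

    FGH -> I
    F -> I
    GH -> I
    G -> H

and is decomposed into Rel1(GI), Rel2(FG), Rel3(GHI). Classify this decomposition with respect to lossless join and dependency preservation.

Lossless test (chase): Rows 1 and 2 agree on G; apply G→H and equate their H entries. Rows 1 and 3 agree on G; apply G→H and equate their H entries. Rows 1 and 2 agree on GH; apply GH→I and equate their I entries. Row 2 is now all distinguished symbols — the join is lossless.
Dependency preservation: the restricted closure of {F} across the fragments never reaches {I}, so F → I cannot be enforced without a join — not preserved.

lossless but not dependency-preserving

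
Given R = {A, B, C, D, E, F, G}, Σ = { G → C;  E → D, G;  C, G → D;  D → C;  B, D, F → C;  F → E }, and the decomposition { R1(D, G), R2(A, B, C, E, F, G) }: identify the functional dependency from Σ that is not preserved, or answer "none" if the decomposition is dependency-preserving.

Check D → C: no single fragment contains all of {C, D}, and the restricted closure of {D} across the fragments never reaches {C}.
G → C is preserved.
E → D, G is preserved.
C, G → D is preserved.
B, D, F → C is preserved.
F → E is preserved.

D → C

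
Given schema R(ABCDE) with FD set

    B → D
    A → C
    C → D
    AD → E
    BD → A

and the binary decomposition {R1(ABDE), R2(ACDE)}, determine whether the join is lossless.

Common attributes: R1 ∩ R2 = {ADE}.
Closure of {ADE}: A → C applies, adding C. So (ADE)⁺ = {ACDE}.
This closure contains every attribute of R2, so R1 ∩ R2 → R2. The join is lossless.

Yes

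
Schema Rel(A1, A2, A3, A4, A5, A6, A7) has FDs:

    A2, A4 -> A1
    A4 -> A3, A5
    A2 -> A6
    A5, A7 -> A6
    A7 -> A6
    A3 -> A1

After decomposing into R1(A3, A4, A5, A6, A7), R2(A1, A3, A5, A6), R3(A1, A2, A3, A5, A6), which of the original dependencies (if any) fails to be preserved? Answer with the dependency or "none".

A2, A4 → A1: restricted closure across fragments reaches A1.
A4 → A3, A5 lies within R1.
A2 → A6 lies within R3.
A5, A7 → A6 lies within R1.
A7 → A6 lies within R1.
A3 → A1 lies within R2.
Every dependency is enforceable on the fragments, so the decomposition is dependency-preserving.

none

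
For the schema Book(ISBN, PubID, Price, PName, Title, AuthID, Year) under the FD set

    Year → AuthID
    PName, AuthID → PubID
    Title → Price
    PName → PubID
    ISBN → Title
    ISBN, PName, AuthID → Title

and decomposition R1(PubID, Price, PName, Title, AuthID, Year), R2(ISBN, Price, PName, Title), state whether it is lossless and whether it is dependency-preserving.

lossy but dependency-preserving

Lossless test: (Price, PName, Title)⁺ = {PubID, Price, PName, Title}, which is a superkey of neither fragment — lossy.
Dependency preservation: ISBN, PName, AuthID → Title is not contained in any single fragment, but the restricted closure of its left-hand side across the fragments still reaches the right-hand side; the remaining FDs each lie inside some fragment. All dependencies are preserved.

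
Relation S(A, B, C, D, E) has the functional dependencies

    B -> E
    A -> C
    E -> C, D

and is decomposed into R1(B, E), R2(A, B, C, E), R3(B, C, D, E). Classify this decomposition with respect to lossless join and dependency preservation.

lossless and dependency-preserving

Lossless test (chase): Rows 1 and 2 agree on E; apply E→C, D and equate their C, D entries. Rows 1 and 3 agree on E; apply E→C, D and equate their C, D entries. Row 2 is now all distinguished symbols — the join is lossless.
Dependency preservation: every FD's attributes lie within a single fragment, so each can be enforced locally — preserved.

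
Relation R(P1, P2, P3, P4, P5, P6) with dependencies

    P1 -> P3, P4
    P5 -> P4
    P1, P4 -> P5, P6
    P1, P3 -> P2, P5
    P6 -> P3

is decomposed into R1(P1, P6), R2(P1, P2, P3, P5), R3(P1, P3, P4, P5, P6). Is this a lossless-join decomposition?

Yes

Chase test. Columns are P1, P2, P3, P4, P5, P6; row i has aⱼ where attribute j ∈ Ri, else bᵢⱼ.
Initial tableau (one row per fragment):
  row 1: a1 b12 b13 b14 b15 a6
  row 2: a1 a2 a3 b24 a5 b26
  row 3: a1 b32 a3 a4 a5 a6
Rows 1 and 2 agree on P1; apply P1→P3, P4 and equate their P3, P4 entries.
Rows 1 and 3 agree on P1; apply P1→P3, P4 and equate their P3, P4 entries.
Rows 1 and 2 agree on P1, P4; apply P1, P4→P5, P6 and equate their P5, P6 entries.
Rows 1 and 2 agree on P1, P3; apply P1, P3→P2, P5 and equate their P2, P5 entries.
Rows 1 and 3 agree on P1, P3; apply P1, P3→P2, P5 and equate their P2, P5 entries.
Row 1 is now all distinguished symbols — the join is lossless.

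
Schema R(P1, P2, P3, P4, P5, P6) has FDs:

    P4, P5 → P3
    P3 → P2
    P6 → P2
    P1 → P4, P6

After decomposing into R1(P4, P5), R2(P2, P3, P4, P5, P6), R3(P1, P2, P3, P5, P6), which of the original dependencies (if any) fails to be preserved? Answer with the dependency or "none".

P1 → P4, P6

Check P1 → P4, P6: no single fragment contains all of {P1, P4, P6}, and the restricted closure of {P1} across the fragments never reaches {P4, P6}.
P4, P5 → P3 is preserved.
P3 → P2 is preserved.
P6 → P2 is preserved.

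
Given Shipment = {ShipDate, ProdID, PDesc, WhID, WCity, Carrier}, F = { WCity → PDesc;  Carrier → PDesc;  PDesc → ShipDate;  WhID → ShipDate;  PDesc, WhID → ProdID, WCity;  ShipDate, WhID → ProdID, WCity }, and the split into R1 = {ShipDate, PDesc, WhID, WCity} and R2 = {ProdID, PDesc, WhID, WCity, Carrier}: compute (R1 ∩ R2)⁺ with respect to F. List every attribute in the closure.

ShipDate, ProdID, PDesc, WhID, WCity

R1 ∩ R2 = {PDesc, WhID, WCity}.
PDesc → ShipDate applies, adding ShipDate
PDesc, WhID → ProdID, WCity applies, adding ProdID
Closure: {ShipDate, ProdID, PDesc, WhID, WCity}.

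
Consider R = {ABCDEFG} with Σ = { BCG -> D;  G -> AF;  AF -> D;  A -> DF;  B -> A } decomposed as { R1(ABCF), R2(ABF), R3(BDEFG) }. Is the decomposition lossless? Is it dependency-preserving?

Lossless test (chase): Rows 1 and 2 agree on AF; apply AF→D and equate their D entries. Rows 1 and 3 agree on B; apply B→A and equate their A entries. Rows 1 and 3 agree on AF; apply AF→D and equate their D entries. No row becomes fully distinguished — the join is lossy.
Dependency preservation: the restricted closure of {G} across the fragments never reaches {AF}, so G → AF cannot be enforced without a join — not preserved.

lossy and not dependency-preserving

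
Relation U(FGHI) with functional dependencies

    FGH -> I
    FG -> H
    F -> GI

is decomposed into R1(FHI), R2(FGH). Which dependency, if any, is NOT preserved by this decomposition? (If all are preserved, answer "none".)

FGH → I: restricted closure across fragments reaches I.
FG → H lies within R2.
F → GI: restricted closure across fragments reaches GI.
Every dependency is enforceable on the fragments, so the decomposition is dependency-preserving.

none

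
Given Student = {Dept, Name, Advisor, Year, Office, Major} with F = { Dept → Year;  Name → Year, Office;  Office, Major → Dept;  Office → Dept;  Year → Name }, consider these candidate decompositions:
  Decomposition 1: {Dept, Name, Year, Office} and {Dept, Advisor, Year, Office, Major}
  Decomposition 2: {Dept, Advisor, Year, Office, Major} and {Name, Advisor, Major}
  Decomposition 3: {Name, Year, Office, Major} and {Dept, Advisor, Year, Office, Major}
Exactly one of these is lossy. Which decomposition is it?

Decomposition 1: common = {Dept, Year, Office}, closure = {Dept, Name, Year, Office} → lossless.
Decomposition 2: common = {Advisor, Major}, closure = {Advisor, Major} → lossy.
Decomposition 3: common = {Year, Office, Major}, closure = {Dept, Name, Year, Office, Major} → lossless.

Decomposition 2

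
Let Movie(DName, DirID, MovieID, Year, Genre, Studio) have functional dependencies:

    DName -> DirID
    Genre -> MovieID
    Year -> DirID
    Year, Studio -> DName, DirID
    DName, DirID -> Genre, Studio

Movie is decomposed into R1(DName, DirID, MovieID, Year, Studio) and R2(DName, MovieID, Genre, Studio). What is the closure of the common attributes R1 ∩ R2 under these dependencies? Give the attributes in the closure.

DName, DirID, MovieID, Genre, Studio

R1 ∩ R2 = {DName, MovieID, Studio}.
DName → DirID applies, adding DirID
DName, DirID → Genre, Studio applies, adding Genre
Closure: {DName, DirID, MovieID, Genre, Studio}.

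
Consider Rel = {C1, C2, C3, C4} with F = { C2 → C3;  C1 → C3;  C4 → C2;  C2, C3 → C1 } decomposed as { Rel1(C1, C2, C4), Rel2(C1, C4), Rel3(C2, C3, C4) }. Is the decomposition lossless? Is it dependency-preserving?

Lossless test (chase): Rows 1 and 3 agree on C2; apply C2→C3 and equate their C3 entries. Rows 1 and 2 agree on C1; apply C1→C3 and equate their C3 entries. Rows 1 and 2 agree on C4; apply C4→C2 and equate their C2 entries. Rows 1 and 3 agree on C2, C3; apply C2, C3→C1 and equate their C1 entries. Row 1 is now all distinguished symbols — the join is lossless.
Dependency preservation: the restricted closure of {C1} across the fragments never reaches {C3}, so C1 → C3 cannot be enforced without a join — not preserved.

lossless but not dependency-preserving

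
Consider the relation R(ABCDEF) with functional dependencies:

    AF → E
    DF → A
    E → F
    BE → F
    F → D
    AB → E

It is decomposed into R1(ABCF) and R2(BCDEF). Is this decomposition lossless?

Common attributes: R1 ∩ R2 = {BCF}.
Closure of {BCF}: F → D applies, adding D; DF → A applies, adding A; AB → E applies, adding E. So (BCF)⁺ = {ABCDEF}.
This closure contains every attribute of R1, so R1 ∩ R2 → R1. The join is lossless.

Yes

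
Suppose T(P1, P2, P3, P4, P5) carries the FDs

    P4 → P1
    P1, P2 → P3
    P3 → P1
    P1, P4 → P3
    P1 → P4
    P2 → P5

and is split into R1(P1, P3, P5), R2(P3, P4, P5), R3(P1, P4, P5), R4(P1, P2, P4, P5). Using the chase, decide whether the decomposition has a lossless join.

Chase test. Columns are P1, P2, P3, P4, P5; row i has aⱼ where attribute j ∈ Ri, else bᵢⱼ.
Initial tableau (one row per fragment):
  row 1: a1 b12 a3 b14 a5
  row 2: b21 b22 a3 a4 a5
  row 3: a1 b32 b33 a4 a5
  row 4: a1 a2 b43 a4 a5
Rows 2 and 3 agree on P4; apply P4→P1 and equate their P1 entries.
Rows 2 and 3 agree on P1, P4; apply P1, P4→P3 and equate their P3 entries.
Rows 2 and 4 agree on P1, P4; apply P1, P4→P3 and equate their P3 entries.
Rows 1 and 2 agree on P1; apply P1→P4 and equate their P4 entries.
Row 4 is now all distinguished symbols — the join is lossless.

Yes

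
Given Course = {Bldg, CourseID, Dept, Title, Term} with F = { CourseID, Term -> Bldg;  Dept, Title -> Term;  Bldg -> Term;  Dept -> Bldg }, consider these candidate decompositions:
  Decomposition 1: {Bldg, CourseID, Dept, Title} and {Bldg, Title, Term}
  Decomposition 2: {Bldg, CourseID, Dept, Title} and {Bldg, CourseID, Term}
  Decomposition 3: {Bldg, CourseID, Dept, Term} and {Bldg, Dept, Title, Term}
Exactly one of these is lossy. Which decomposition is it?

Decomposition 3

Decomposition 1: common = {Bldg, Title}, closure = {Bldg, Title, Term} → lossless.
Decomposition 2: common = {Bldg, CourseID}, closure = {Bldg, CourseID, Term} → lossless.
Decomposition 3: common = {Bldg, Dept, Term}, closure = {Bldg, Dept, Term} → lossy.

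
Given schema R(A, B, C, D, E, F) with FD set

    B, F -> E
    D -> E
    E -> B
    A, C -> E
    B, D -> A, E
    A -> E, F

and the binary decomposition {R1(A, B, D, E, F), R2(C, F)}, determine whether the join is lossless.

No

Common attributes: R1 ∩ R2 = {F}.
No dependency enlarges {F}, so (F)⁺ = {F}.
The closure contains neither all of R1 = {A, B, D, E, F} nor all of R2 = {C, F}, so the common attributes are not a superkey of either fragment. The join is lossy.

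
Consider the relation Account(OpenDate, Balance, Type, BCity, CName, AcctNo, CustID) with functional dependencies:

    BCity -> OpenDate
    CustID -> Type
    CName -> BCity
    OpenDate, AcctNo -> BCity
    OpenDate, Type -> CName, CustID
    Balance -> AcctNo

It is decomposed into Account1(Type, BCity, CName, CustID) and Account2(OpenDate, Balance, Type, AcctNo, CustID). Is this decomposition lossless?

No

Common attributes: Account1 ∩ Account2 = {Type, CustID}.
No dependency enlarges {Type, CustID}, so (Type, CustID)⁺ = {Type, CustID}.
The closure contains neither all of Account1 = {Type, BCity, CName, CustID} nor all of Account2 = {OpenDate, Balance, Type, AcctNo, CustID}, so the common attributes are not a superkey of either fragment. The join is lossy.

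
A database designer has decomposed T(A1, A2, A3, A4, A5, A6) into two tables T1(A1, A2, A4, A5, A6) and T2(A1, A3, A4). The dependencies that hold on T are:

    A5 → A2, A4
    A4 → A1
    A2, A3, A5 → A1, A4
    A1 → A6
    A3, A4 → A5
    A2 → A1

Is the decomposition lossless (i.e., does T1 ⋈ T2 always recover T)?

No

Common attributes: T1 ∩ T2 = {A1, A4}.
Closure of {A1, A4}: A1 → A6 applies, adding A6. So (A1, A4)⁺ = {A1, A4, A6}.
The closure contains neither all of T1 = {A1, A2, A4, A5, A6} nor all of T2 = {A1, A3, A4}, so the common attributes are not a superkey of either fragment. The join is lossy.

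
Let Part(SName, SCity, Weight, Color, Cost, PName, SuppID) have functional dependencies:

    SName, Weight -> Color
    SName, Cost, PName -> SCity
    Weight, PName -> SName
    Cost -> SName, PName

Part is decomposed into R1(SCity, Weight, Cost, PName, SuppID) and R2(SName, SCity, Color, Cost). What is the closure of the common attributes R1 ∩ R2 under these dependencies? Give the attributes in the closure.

R1 ∩ R2 = {SCity, Cost}.
Cost → SName, PName applies, adding SName, PName
Closure: {SName, SCity, Cost, PName}.

SName, SCity, Cost, PName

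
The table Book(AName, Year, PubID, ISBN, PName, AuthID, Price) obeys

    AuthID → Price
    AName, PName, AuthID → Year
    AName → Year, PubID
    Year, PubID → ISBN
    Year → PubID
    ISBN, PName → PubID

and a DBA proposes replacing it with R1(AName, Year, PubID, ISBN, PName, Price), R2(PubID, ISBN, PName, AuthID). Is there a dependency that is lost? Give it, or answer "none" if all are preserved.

AuthID → Price

Check AuthID → Price: no single fragment contains all of {AuthID, Price}, and the restricted closure of {AuthID} across the fragments never reaches {Price}.
AName, PName, AuthID → Year is preserved.
AName → Year, PubID is preserved.
Year, PubID → ISBN is preserved.
Year → PubID is preserved.
ISBN, PName → PubID is preserved.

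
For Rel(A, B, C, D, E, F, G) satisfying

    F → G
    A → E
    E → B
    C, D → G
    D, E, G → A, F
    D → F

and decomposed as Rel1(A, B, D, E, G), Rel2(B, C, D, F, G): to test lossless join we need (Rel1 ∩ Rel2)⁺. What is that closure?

Rel1 ∩ Rel2 = {B, D, G}.
D → F applies, adding F
Closure: {B, D, F, G}.

B, D, F, G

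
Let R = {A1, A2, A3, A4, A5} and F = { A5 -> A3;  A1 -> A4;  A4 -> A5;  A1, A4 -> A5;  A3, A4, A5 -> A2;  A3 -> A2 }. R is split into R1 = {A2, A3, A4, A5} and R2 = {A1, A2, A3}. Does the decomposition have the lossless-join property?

Common attributes: R1 ∩ R2 = {A2, A3}.
No dependency enlarges {A2, A3}, so (A2, A3)⁺ = {A2, A3}.
The closure contains neither all of R1 = {A2, A3, A4, A5} nor all of R2 = {A1, A2, A3}, so the common attributes are not a superkey of either fragment. The join is lossy.

No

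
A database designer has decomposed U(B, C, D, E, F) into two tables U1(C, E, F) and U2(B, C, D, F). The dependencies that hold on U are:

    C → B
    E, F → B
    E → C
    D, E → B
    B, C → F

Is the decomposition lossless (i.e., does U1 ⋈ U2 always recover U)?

No

Common attributes: U1 ∩ U2 = {C, F}.
Closure of {C, F}: C → B applies, adding B. So (C, F)⁺ = {B, C, F}.
The closure contains neither all of U1 = {C, E, F} nor all of U2 = {B, C, D, F}, so the common attributes are not a superkey of either fragment. The join is lossy.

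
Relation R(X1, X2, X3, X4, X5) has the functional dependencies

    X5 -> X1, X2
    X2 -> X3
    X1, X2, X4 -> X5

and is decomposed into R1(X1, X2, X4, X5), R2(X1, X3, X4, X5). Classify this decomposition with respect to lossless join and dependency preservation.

lossless but not dependency-preserving

Lossless test: (X1, X4, X5)⁺ = {X1, X2, X3, X4, X5}, which contains all of one fragment — lossless.
Dependency preservation: the restricted closure of {X2} across the fragments never reaches {X3}, so X2 → X3 cannot be enforced without a join — not preserved.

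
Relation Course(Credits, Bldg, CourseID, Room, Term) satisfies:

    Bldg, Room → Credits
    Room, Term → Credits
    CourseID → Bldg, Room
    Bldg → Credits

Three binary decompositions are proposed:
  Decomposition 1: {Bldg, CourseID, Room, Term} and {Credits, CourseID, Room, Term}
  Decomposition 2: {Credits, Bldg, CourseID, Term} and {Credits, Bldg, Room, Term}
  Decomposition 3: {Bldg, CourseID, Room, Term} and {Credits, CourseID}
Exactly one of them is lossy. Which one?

Decomposition 1: common = {CourseID, Room, Term}, closure = {Credits, Bldg, CourseID, Room, Term} → lossless.
Decomposition 2: common = {Credits, Bldg, Term}, closure = {Credits, Bldg, Term} → lossy.
Decomposition 3: common = {CourseID}, closure = {Credits, Bldg, CourseID, Room} → lossless.

Decomposition 2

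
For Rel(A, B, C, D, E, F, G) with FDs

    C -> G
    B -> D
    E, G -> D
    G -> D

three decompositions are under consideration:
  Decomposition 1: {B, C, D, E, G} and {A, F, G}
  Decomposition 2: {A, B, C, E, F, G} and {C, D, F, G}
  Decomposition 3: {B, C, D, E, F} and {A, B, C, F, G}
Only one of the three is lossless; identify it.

Decomposition 1: common = {G}, closure = {D, G} → lossy.
Decomposition 2: common = {C, F, G}, closure = {C, D, F, G} → lossless.
Decomposition 3: common = {B, C, F}, closure = {B, C, D, F, G} → lossy.

Decomposition 2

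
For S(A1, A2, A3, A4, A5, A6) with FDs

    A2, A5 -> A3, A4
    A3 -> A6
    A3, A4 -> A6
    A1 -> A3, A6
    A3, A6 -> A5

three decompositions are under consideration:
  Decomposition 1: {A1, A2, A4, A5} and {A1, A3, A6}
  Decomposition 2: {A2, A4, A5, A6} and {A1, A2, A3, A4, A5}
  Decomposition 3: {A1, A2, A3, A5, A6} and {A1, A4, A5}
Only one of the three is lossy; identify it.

Decomposition 3

Decomposition 1: common = {A1}, closure = {A1, A3, A5, A6} → lossless.
Decomposition 2: common = {A2, A4, A5}, closure = {A2, A3, A4, A5, A6} → lossless.
Decomposition 3: common = {A1, A5}, closure = {A1, A3, A5, A6} → lossy.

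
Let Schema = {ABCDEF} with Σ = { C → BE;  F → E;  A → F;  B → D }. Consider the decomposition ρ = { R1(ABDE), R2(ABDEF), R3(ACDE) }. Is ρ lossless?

Chase test. Columns are ABCDEF; row i has aⱼ where attribute j ∈ Ri, else bᵢⱼ.
Initial tableau (one row per fragment):
  row 1: a1 a2 b13 a4 a5 b16
  row 2: a1 a2 b23 a4 a5 a6
  row 3: a1 b32 a3 a4 a5 b36
Rows 1 and 2 agree on A; apply A→F and equate their F entries.
Rows 1 and 3 agree on A; apply A→F and equate their F entries.
No row becomes fully distinguished — the join is lossy.

No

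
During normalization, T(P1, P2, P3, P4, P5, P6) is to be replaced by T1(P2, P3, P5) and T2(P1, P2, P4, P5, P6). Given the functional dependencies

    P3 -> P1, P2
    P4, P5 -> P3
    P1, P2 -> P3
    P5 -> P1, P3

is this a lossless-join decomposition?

Common attributes: T1 ∩ T2 = {P2, P5}.
Closure of {P2, P5}: P5 → P1, P3 applies, adding P1, P3. So (P2, P5)⁺ = {P1, P2, P3, P5}.
This closure contains every attribute of T1, so T1 ∩ T2 → T1. The join is lossless.

Yes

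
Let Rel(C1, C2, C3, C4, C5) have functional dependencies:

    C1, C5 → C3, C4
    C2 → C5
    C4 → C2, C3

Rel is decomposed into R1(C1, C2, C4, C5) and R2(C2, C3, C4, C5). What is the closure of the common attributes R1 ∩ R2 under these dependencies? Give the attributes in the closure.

C2, C3, C4, C5

R1 ∩ R2 = {C2, C4, C5}.
C4 → C2, C3 applies, adding C3
Closure: {C2, C3, C4, C5}.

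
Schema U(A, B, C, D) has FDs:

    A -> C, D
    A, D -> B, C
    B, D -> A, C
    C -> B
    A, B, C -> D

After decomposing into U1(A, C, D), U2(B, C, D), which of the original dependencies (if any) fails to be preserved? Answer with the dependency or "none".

none

A → C, D lies within U1.
A, D → B, C: restricted closure across fragments reaches B, C.
B, D → A, C: restricted closure across fragments reaches A, C.
C → B lies within U2.
A, B, C → D: restricted closure across fragments reaches D.
Every dependency is enforceable on the fragments, so the decomposition is dependency-preserving.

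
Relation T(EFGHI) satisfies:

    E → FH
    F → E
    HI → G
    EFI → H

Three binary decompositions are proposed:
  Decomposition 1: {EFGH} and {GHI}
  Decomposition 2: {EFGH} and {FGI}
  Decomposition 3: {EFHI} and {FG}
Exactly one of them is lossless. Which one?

Decomposition 2

Decomposition 1: common = {GH}, closure = {GH} → lossy.
Decomposition 2: common = {FG}, closure = {EFGH} → lossless.
Decomposition 3: common = {F}, closure = {EFH} → lossy.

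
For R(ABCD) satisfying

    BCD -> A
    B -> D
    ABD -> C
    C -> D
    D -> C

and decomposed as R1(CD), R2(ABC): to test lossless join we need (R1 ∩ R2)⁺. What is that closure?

CD

R1 ∩ R2 = {C}.
C → D applies, adding D
Closure: {CD}.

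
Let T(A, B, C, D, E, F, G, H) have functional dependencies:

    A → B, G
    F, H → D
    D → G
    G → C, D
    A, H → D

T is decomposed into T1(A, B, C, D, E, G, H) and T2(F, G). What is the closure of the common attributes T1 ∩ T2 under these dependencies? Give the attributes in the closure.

C, D, G

T1 ∩ T2 = {G}.
G → C, D applies, adding C, D
Closure: {C, D, G}.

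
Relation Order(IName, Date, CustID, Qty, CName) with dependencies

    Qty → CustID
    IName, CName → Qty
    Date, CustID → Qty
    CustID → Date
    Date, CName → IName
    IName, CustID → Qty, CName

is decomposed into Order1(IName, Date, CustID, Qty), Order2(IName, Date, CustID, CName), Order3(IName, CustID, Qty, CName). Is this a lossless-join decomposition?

Yes

Chase test. Columns are IName, Date, CustID, Qty, CName; row i has aⱼ where attribute j ∈ Orderi, else bᵢⱼ.
Initial tableau (one row per fragment):
  row 1: a1 a2 a3 a4 b15
  row 2: a1 a2 a3 b24 a5
  row 3: a1 b32 a3 a4 a5
Rows 2 and 3 agree on IName, CName; apply IName, CName→Qty and equate their Qty entries.
Rows 1 and 3 agree on CustID; apply CustID→Date and equate their Date entries.
Rows 1 and 2 agree on IName, CustID; apply IName, CustID→Qty, CName and equate their Qty, CName entries.
Row 1 is now all distinguished symbols — the join is lossless.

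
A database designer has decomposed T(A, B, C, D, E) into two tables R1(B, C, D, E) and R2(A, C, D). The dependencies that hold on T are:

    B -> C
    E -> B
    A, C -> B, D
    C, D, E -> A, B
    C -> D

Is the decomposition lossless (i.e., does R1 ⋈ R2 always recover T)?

Common attributes: R1 ∩ R2 = {C, D}.
No dependency enlarges {C, D}, so (C, D)⁺ = {C, D}.
The closure contains neither all of R1 = {B, C, D, E} nor all of R2 = {A, C, D}, so the common attributes are not a superkey of either fragment. The join is lossy.

No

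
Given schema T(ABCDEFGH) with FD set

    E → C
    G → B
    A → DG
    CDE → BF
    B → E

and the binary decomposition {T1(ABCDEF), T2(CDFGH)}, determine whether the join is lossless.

Common attributes: T1 ∩ T2 = {CDF}.
No dependency enlarges {CDF}, so (CDF)⁺ = {CDF}.
The closure contains neither all of T1 = {ABCDEF} nor all of T2 = {CDFGH}, so the common attributes are not a superkey of either fragment. The join is lossy.

No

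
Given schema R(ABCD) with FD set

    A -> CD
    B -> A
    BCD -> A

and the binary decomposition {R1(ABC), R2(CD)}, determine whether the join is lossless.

Common attributes: R1 ∩ R2 = {C}.
No dependency enlarges {C}, so (C)⁺ = {C}.
The closure contains neither all of R1 = {ABC} nor all of R2 = {CD}, so the common attributes are not a superkey of either fragment. The join is lossy.

No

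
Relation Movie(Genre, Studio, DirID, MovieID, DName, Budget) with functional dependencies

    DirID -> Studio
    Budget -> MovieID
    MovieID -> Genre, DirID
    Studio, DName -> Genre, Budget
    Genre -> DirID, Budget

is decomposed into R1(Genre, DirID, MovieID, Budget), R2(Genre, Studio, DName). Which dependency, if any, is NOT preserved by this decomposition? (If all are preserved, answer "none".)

Check DirID → Studio: no single fragment contains all of {Studio, DirID}, and the restricted closure of {DirID} across the fragments never reaches {Studio}.
Budget → MovieID is preserved.
MovieID → Genre, DirID is preserved.
Studio, DName → Genre, Budget is preserved.
Genre → DirID, Budget is preserved.

DirID -> Studio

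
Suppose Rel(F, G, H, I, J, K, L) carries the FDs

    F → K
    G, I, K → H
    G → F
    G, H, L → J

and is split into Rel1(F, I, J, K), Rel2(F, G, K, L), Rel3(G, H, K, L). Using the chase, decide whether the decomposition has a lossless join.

No

Chase test. Columns are F, G, H, I, J, K, L; row i has aⱼ where attribute j ∈ Reli, else bᵢⱼ.
Initial tableau (one row per fragment):
  row 1: a1 b12 b13 a4 a5 a6 b17
  row 2: a1 a2 b23 b24 b25 a6 a7
  row 3: b31 a2 a3 b34 b35 a6 a7
Rows 2 and 3 agree on G; apply G→F and equate their F entries.
No row becomes fully distinguished — the join is lossy.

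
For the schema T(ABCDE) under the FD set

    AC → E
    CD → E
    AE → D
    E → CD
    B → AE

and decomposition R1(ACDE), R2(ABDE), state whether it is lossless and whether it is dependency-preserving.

Lossless test: (ADE)⁺ = {ACDE}, which contains all of one fragment — lossless.
Dependency preservation: every FD's attributes lie within a single fragment, so each can be enforced locally — preserved.

lossless and dependency-preserving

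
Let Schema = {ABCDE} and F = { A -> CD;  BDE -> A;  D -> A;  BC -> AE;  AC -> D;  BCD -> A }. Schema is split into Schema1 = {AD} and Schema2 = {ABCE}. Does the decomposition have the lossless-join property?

Common attributes: Schema1 ∩ Schema2 = {A}.
Closure of {A}: A → CD applies, adding CD. So (A)⁺ = {ACD}.
This closure contains every attribute of Schema1, so Schema1 ∩ Schema2 → Schema1. The join is lossless.

Yes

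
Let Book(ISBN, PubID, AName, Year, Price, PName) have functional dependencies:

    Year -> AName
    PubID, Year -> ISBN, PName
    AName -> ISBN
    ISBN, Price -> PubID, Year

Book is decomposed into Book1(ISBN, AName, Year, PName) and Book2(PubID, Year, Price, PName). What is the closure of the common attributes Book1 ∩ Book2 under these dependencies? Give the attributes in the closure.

Book1 ∩ Book2 = {Year, PName}.
Year → AName applies, adding AName
AName → ISBN applies, adding ISBN
Closure: {ISBN, AName, Year, PName}.

ISBN, AName, Year, PName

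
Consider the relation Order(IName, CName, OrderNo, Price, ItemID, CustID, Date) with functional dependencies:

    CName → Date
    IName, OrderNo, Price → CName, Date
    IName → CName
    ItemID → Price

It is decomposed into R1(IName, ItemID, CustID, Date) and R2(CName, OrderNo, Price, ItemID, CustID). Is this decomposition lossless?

No

Common attributes: R1 ∩ R2 = {ItemID, CustID}.
Closure of {ItemID, CustID}: ItemID → Price applies, adding Price. So (ItemID, CustID)⁺ = {Price, ItemID, CustID}.
The closure contains neither all of R1 = {IName, ItemID, CustID, Date} nor all of R2 = {CName, OrderNo, Price, ItemID, CustID}, so the common attributes are not a superkey of either fragment. The join is lossy.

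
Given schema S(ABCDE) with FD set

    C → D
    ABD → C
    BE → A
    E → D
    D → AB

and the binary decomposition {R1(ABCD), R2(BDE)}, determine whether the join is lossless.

Yes

Common attributes: R1 ∩ R2 = {BD}.
Closure of {BD}: D → AB applies, adding A; ABD → C applies, adding C. So (BD)⁺ = {ABCD}.
This closure contains every attribute of R1, so R1 ∩ R2 → R1. The join is lossless.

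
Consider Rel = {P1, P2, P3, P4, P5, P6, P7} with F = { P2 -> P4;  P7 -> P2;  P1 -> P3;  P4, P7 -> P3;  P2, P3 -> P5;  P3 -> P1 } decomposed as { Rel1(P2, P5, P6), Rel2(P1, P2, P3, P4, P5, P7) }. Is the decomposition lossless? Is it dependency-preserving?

Lossless test: (P2, P5)⁺ = {P2, P4, P5}, which is a superkey of neither fragment — lossy.
Dependency preservation: every FD's attributes lie within a single fragment, so each can be enforced locally — preserved.

lossy but dependency-preserving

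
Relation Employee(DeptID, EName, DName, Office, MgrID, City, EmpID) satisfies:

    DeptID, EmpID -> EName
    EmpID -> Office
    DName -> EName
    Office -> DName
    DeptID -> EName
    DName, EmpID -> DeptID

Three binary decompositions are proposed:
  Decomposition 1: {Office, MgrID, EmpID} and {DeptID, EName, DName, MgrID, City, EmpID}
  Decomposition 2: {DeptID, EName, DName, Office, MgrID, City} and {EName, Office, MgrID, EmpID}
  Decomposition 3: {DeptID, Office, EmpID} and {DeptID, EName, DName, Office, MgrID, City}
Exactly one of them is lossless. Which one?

Decomposition 1: common = {MgrID, EmpID}, closure = {DeptID, EName, DName, Office, MgrID, EmpID} → lossless.
Decomposition 2: common = {EName, Office, MgrID}, closure = {EName, DName, Office, MgrID} → lossy.
Decomposition 3: common = {DeptID, Office}, closure = {DeptID, EName, DName, Office} → lossy.

Decomposition 1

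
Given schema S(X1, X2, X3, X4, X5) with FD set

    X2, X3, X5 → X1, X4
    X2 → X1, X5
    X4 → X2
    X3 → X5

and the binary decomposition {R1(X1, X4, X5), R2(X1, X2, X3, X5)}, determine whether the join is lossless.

Common attributes: R1 ∩ R2 = {X1, X5}.
No dependency enlarges {X1, X5}, so (X1, X5)⁺ = {X1, X5}.
The closure contains neither all of R1 = {X1, X4, X5} nor all of R2 = {X1, X2, X3, X5}, so the common attributes are not a superkey of either fragment. The join is lossy.

No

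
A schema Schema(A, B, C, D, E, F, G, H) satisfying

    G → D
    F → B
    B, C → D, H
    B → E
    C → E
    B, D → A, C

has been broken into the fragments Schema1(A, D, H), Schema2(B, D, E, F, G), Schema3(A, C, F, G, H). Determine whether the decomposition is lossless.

Yes

Chase test. Columns are A, B, C, D, E, F, G, H; row i has aⱼ where attribute j ∈ Schemai, else bᵢⱼ.
Initial tableau (one row per fragment):
  row 1: a1 b12 b13 a4 b15 b16 b17 a8
  row 2: b21 a2 b23 a4 a5 a6 a7 b28
  row 3: a1 b32 a3 b34 b35 a6 a7 a8
Rows 2 and 3 agree on G; apply G→D and equate their D entries.
Rows 2 and 3 agree on F; apply F→B and equate their B entries.
Rows 2 and 3 agree on B; apply B→E and equate their E entries.
Rows 2 and 3 agree on B, D; apply B, D→A, C and equate their A, C entries.
Rows 2 and 3 agree on B, C; apply B, C→D, H and equate their D, H entries.
Row 2 is now all distinguished symbols — the join is lossless.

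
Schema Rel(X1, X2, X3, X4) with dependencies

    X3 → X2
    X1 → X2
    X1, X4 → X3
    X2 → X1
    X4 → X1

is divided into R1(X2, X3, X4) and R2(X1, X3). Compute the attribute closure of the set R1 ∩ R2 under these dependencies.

R1 ∩ R2 = {X3}.
X3 → X2 applies, adding X2
X2 → X1 applies, adding X1
Closure: {X1, X2, X3}.

X1, X2, X3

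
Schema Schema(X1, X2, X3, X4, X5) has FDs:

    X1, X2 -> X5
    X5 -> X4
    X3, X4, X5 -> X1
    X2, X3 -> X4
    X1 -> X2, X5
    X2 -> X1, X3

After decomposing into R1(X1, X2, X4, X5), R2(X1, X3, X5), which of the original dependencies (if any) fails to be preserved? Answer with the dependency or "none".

X1, X2 → X5 lies within R1.
X5 → X4 lies within R1.
X3, X4, X5 → X1: restricted closure across fragments reaches X1.
X2, X3 → X4: restricted closure across fragments reaches X4.
X1 → X2, X5 lies within R1.
X2 → X1, X3: restricted closure across fragments reaches X1, X3.
Every dependency is enforceable on the fragments, so the decomposition is dependency-preserving.

none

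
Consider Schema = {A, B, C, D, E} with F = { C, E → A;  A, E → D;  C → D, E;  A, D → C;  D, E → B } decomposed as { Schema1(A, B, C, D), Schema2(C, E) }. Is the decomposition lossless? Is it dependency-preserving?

Lossless test: (C)⁺ = {A, B, C, D, E}, which contains all of one fragment — lossless.
Dependency preservation: the restricted closure of {A, E} across the fragments never reaches {D}, so A, E → D cannot be enforced without a join — not preserved.

lossless but not dependency-preserving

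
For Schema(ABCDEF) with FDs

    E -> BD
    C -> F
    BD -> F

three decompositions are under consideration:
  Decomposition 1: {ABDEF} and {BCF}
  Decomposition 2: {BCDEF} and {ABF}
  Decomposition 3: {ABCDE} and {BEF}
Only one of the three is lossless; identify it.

Decomposition 1: common = {BF}, closure = {BF} → lossy.
Decomposition 2: common = {BF}, closure = {BF} → lossy.
Decomposition 3: common = {BE}, closure = {BDEF} → lossless.

Decomposition 3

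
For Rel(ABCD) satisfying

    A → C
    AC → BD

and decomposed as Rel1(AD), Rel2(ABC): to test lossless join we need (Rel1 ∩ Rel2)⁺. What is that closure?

ABCD

Rel1 ∩ Rel2 = {A}.
A → C applies, adding C
AC → BD applies, adding BD
Closure: {ABCD}.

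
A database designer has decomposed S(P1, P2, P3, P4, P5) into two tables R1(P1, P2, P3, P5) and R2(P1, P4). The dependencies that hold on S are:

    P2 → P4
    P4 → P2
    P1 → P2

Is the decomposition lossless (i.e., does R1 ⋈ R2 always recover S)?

Yes

Common attributes: R1 ∩ R2 = {P1}.
Closure of {P1}: P1 → P2 applies, adding P2; P2 → P4 applies, adding P4. So (P1)⁺ = {P1, P2, P4}.
This closure contains every attribute of R2, so R1 ∩ R2 → R2. The join is lossless.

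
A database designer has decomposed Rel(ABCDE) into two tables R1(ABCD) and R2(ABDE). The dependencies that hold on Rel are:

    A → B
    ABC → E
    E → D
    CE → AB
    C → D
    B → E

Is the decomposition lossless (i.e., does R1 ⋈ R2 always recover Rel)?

Yes

Common attributes: R1 ∩ R2 = {ABD}.
Closure of {ABD}: B → E applies, adding E. So (ABD)⁺ = {ABDE}.
This closure contains every attribute of R2, so R1 ∩ R2 → R2. The join is lossless.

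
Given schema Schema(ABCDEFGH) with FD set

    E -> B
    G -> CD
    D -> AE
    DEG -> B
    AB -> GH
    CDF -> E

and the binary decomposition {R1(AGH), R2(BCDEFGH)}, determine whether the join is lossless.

Yes

Common attributes: R1 ∩ R2 = {GH}.
Closure of {GH}: G → CD applies, adding CD; D → AE applies, adding AE; DEG → B applies, adding B. So (GH)⁺ = {ABCDEGH}.
This closure contains every attribute of R1, so R1 ∩ R2 → R1. The join is lossless.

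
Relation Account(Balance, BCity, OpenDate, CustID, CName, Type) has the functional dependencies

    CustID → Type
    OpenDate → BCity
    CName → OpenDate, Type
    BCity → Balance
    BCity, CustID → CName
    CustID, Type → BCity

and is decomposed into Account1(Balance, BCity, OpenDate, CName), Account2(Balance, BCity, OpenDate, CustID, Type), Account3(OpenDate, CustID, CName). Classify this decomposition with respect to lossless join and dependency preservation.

lossless but not dependency-preserving

Lossless test (chase): Rows 2 and 3 agree on CustID; apply CustID→Type and equate their Type entries. Rows 1 and 3 agree on OpenDate; apply OpenDate→BCity and equate their BCity entries. Rows 1 and 3 agree on CName; apply CName→OpenDate, Type and equate their OpenDate, Type entries. Rows 1 and 3 agree on BCity; apply BCity→Balance and equate their Balance entries. Rows 2 and 3 agree on BCity, CustID; apply BCity, CustID→CName and equate their CName entries. Row 2 is now all distinguished symbols — the join is lossless.
Dependency preservation: the restricted closure of {CName} across the fragments never reaches {OpenDate, Type}, so CName → OpenDate, Type cannot be enforced without a join — not preserved.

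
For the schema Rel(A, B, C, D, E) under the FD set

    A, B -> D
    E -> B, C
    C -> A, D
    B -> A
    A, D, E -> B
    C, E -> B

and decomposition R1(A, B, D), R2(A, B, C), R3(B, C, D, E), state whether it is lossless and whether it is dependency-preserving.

Lossless test (chase): Rows 1 and 2 agree on A, B; apply A, B→D and equate their D entries. Rows 2 and 3 agree on C; apply C→A, D and equate their A, D entries. Row 3 is now all distinguished symbols — the join is lossless.
Dependency preservation: C → A, D; A, D, E → B are not contained in any single fragment, but the restricted closure of each left-hand side across the fragments still reaches the right-hand side; the remaining FDs each lie inside some fragment. All dependencies are preserved.

lossless and dependency-preserving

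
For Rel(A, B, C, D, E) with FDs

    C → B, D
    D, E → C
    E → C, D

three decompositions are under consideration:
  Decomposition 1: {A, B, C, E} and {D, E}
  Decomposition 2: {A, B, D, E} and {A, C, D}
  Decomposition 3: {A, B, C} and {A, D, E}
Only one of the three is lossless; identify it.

Decomposition 1

Decomposition 1: common = {E}, closure = {B, C, D, E} → lossless.
Decomposition 2: common = {A, D}, closure = {A, D} → lossy.
Decomposition 3: common = {A}, closure = {A} → lossy.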